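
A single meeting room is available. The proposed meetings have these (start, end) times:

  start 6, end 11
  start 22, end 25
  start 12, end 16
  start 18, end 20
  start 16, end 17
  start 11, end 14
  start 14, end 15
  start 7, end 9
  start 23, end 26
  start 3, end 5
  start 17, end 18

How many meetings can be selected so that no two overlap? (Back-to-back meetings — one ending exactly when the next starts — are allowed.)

Sort by end time and greedily take each interval whose start is ≥ the last chosen end.
By end time: (3,5), (7,9), (6,11), (11,14), (14,15), (12,16), (16,17), (17,18), (18,20), (22,25), (23,26).
Pick (3,5); next start ≥ 5 → (7,9); next start ≥ 9 → (11,14); next start ≥ 14 → (14,15); next start ≥ 15 → (16,17); next start ≥ 17 → (17,18); next start ≥ 18 → (18,20); next start ≥ 20 → (22,25).
Selected 8 meetings.

8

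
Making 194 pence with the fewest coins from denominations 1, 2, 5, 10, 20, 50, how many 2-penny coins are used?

2

Use the largest denomination that fits, subtract, and repeat.
194 = 3×50 + 2×20 + 2×2
Count of 2: 2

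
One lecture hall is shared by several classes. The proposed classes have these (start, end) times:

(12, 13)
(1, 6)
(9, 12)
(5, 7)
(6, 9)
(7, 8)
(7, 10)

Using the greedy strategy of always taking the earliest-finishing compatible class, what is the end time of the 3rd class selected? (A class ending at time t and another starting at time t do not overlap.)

Sort by end time and greedily take each interval whose start is ≥ the last chosen end.
Sorted by end: (1,6)  (5,7)  (7,8)  (6,9)  (7,10)  (9,12)  (12,13)
take (1,6); skip (5,7); take (7,8); skip (6,9); take (9,12); take (12,13).
Selected: (1,6) (7,8) (9,12) (12,13)

12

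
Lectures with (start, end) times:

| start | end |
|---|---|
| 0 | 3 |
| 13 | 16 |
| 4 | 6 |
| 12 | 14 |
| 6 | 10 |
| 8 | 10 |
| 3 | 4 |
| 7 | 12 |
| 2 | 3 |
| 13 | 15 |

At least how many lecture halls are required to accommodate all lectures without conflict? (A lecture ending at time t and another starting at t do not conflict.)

The answer is the maximum number of intervals overlapping at any instant.
Events (time:±→running): 0:+→1 2:+→2 3:-→1 3:-→0 3:+→1 4:-→0 4:+→1 6:-→0 6:+→1 7:+→2 8:+→3 … peak 3.

3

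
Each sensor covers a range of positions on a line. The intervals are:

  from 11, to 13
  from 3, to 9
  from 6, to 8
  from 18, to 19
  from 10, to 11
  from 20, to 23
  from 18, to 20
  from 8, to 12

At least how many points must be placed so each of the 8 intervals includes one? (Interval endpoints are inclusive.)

4

Sort by right endpoint; whenever an interval is uncovered, place a point at its right end.
Sorted: [6,8] [3,9] [10,11] [8,12] [11,13] [18,19] [18,20] [20,23]
{[6,8],[3,9]} hit by 8; {[10,11],[8,12],[11,13]} hit by 11; {[18,19],[18,20]} hit by 19; {[20,23]} hit by 23.
Points: 8, 11, 19, 23 (4 total).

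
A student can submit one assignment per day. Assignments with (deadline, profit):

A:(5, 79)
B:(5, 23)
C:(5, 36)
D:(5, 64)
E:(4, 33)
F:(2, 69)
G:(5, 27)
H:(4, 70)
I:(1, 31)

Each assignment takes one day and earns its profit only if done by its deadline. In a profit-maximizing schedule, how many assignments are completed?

5

Take jobs in profit order; each goes to the latest open slot no later than its deadline.
Profit order: A=79 H=70 F=69 D=64 C=36 E=33 I=31 G=27 B=23
Assign: A→slot 5, H→slot 4, F→slot 2, D→slot 3, C→slot 1, E skipped, I skipped, G skipped, B skipped.
Slots: [1:C] [2:F] [3:D] [4:H] [5:A]
5 of 9 scheduled.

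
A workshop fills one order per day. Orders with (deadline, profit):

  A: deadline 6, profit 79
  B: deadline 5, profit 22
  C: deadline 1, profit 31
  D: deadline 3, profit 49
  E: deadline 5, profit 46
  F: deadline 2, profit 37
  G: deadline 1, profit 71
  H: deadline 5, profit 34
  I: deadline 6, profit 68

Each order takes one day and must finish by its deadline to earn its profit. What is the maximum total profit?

By profit: A(d6,79), G(d1,71), I(d6,68), D(d3,49), E(d5,46), F(d2,37), H(d5,34), C(d1,31), B(d5,22)
A→slot 6; G→slot 1; I→slot 5; D→slot 3; E→slot 4; F→slot 2; H skipped; C skipped; B skipped.
Profit = 71 + 37 + 49 + 46 + 68 + 79 = 350

350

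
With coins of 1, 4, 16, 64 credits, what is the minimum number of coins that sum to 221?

8

Greedy: take as many of the largest coin as possible, then repeat with the remainder.
221 − 3×64→29 − 1×16→13 − 3×4→1 − 1×1→0
Total coins = 3 + 1 + 3 + 1 = 8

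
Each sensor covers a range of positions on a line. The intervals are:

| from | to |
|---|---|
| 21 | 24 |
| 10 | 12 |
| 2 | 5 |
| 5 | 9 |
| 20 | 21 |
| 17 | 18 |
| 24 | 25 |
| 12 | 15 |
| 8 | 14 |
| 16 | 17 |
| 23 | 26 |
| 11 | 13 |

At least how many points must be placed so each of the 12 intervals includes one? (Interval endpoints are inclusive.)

Sort by right endpoint; whenever an interval is uncovered, place a point at its right end.
Sorted: [2,5] [5,9] [10,12] [11,13] [8,14] [12,15] [16,17] [17,18] [20,21] [21,24] [24,25] [23,26]
{[2,5],[5,9]} hit by 5; {[10,12],[11,13],[8,14],[12,15]} hit by 12; {[16,17],[17,18]} hit by 17; {[20,21],[21,24]} hit by 21; {[24,25],[23,26]} hit by 25.
Points: 5, 12, 17, 21, 25 (5 total).

5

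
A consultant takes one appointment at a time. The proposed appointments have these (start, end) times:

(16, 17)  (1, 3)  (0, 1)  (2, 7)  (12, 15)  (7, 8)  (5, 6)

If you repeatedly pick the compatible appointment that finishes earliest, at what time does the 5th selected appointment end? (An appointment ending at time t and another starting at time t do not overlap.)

15

Sort by end time and greedily take each interval whose start is ≥ the last chosen end.
Sorted by end: (0,1)  (1,3)  (5,6)  (2,7)  (7,8)  (12,15)  (16,17)
take (0,1); take (1,3); take (5,6); take (7,8); take (12,15); take (16,17).
Selected: (0,1) (1,3) (5,6) (7,8) (12,15) (16,17)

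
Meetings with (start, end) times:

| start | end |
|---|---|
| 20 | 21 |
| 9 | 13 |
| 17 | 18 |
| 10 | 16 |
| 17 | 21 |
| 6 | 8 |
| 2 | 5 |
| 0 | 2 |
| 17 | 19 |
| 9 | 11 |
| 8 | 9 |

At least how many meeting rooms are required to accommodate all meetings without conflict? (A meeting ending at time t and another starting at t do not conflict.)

3

The answer is the maximum number of intervals overlapping at any instant.
starts: [0, 2, 6, 8, 9, 9, 10, 17, 17, 17, 20]
ends:   [2, 5, 8, 9, 11, 13, 16, 18, 19, 21, 21]
s0→1 e2→0 s2→1 e5→0 s6→1 e8→0 s8→1 e9→0 s9→1 s9→2 s10→3  — peak 3.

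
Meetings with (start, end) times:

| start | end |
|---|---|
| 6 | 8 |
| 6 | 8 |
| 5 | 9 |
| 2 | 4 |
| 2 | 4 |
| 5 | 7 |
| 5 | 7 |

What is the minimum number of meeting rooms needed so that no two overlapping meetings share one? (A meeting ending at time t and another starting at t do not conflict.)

5

The answer is the maximum number of intervals overlapping at any instant.
starts: [2, 2, 5, 5, 5, 6, 6]
ends:   [4, 4, 7, 7, 8, 8, 9]
s2→1 s2→2 e4→1 e4→0 s5→1 s5→2 s5→3 s6→4 s6→5  — peak 5.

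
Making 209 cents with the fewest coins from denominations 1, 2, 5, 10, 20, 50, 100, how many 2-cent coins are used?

2

209 − 2×100→9 − 1×5→4 − 2×2→0
Count of 2: 2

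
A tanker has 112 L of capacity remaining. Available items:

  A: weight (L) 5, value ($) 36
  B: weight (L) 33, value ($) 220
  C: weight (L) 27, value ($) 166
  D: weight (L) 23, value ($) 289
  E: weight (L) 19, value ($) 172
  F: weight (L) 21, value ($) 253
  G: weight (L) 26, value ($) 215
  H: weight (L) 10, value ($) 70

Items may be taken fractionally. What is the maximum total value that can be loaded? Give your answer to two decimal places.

Sort by value per unit weight and fill in that order.
Ratios (sorted): D 12.57, F 12.05, E 9.05, G 8.27, A 7.20, H 7.00, B 6.67, C 6.15
take D (23 @ 289); take F (21 @ 253); take E (19 @ 172); take G (26 @ 215); take A (5 @ 36); take H (10 @ 70); take 8/33 of B → 53.33. Capacity used 112/112.
Total value = 1088.33

1088.33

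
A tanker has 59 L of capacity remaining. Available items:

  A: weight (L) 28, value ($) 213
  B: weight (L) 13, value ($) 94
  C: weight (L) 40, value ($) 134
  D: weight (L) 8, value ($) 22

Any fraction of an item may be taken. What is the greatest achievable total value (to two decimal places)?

Greedy by value/weight ratio, highest first.
Order: A (213/28=7.61) > B (94/13=7.23) > C (134/40=3.35) > D (22/8=2.75)
Fill: take A (28 @ 213) → take B (13 @ 94) → take 18/40 of C → 60.30; 59/59 used.
Total value = 367.30

367.30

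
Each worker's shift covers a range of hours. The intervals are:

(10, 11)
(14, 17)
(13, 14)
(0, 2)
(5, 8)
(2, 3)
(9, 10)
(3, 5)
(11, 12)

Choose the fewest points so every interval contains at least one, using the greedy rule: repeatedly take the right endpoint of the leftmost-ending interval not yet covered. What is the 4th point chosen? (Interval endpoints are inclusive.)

By right end: [0,2]  [2,3]  [3,5]  [5,8]  [9,10]  [10,11]  [11,12]  [13,14]  [14,17]
[0,2] uncovered → point at 2; [3,5] uncovered → point at 5; [9,10] uncovered → point at 10; [11,12] uncovered → point at 12; [13,14] uncovered → point at 14.
Points: 2, 5, 10, 12, 14 (5 total).

12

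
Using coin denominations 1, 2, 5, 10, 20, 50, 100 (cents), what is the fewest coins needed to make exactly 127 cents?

127 − 1×100→27 − 1×20→7 − 1×5→2 − 1×2→0
Total coins = 1 + 1 + 1 + 1 = 4

4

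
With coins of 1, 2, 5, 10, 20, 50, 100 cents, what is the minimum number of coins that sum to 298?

8

298 = 2×100 + 1×50 + 2×20 + 1×5 + 1×2 + 1×1
Total coins = 2 + 1 + 2 + 1 + 1 + 1 = 8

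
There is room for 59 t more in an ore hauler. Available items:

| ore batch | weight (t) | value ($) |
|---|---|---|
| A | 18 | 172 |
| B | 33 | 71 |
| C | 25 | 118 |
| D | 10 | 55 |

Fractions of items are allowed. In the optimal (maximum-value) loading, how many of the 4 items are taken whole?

3

Greedy by value/weight ratio, highest first.
Ratios (sorted): A 9.56, D 5.50, C 4.72, B 2.15
take A (18 @ 172); take D (10 @ 55); take C (25 @ 118); take 6/33 of B → 12.91. Capacity used 59/59.
3 item(s) taken whole; one partial (take 6/33 of B).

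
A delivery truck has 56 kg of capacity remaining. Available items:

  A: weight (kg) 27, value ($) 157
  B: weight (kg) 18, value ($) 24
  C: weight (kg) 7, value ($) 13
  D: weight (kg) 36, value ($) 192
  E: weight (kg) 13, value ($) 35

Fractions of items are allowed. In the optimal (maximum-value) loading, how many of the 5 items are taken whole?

Sort by value per unit weight and fill in that order.
Ratios (sorted): A 5.81, D 5.33, E 2.69, C 1.86, B 1.33
take A (27 @ 157); take 29/36 of D → 154.67. Capacity used 56/56.
1 item(s) taken whole; one partial (take 29/36 of D).

1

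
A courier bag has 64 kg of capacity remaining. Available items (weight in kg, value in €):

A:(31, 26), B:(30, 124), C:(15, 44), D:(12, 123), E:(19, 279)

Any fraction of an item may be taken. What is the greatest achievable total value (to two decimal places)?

Ratios (sorted): E 14.68, D 10.25, B 4.13, C 2.93, A 0.84
take E (19 @ 279); take D (12 @ 123); take B (30 @ 124); take 3/15 of C → 8.80. Capacity used 64/64.
Total value = 534.80

534.80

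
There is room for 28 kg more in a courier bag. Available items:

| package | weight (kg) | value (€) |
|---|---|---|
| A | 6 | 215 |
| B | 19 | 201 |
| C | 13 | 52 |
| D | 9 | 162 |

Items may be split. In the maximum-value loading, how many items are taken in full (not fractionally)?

Sort by value per unit weight and fill in that order.
Ratios (sorted): A 35.83, D 18.00, B 10.58, C 4.00
take A (6 @ 215); take D (9 @ 162); take 13/19 of B → 137.53. Capacity used 28/28.
2 item(s) taken whole; one partial (take 13/19 of B).

2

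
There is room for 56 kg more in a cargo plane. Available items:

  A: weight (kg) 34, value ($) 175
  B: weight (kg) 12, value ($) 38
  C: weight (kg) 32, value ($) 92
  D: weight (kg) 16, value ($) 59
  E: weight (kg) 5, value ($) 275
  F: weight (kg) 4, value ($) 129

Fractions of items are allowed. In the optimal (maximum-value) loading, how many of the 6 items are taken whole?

Greedy by value/weight ratio, highest first.
Ratios (sorted): E 55.00, F 32.25, A 5.15, D 3.69, B 3.17, C 2.88
take E (5 @ 275); take F (4 @ 129); take A (34 @ 175); take 13/16 of D → 47.94. Capacity used 56/56.
3 item(s) taken whole; one partial (take 13/16 of D).

3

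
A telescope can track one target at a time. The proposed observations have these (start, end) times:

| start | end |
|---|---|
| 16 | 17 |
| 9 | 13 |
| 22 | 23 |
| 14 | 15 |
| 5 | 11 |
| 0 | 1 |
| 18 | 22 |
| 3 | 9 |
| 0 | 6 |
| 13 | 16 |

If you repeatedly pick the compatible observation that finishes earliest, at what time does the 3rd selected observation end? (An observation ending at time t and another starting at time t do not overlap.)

13

Order by finish time; keep every interval that doesn't clash with the previous kept one.
By end time: (0,1), (0,6), (3,9), (5,11), (9,13), (14,15), (13,16), (16,17), (18,22), (22,23).
Pick (0,1); next start ≥ 1 → (3,9); next start ≥ 9 → (9,13); next start ≥ 13 → (14,15); next start ≥ 15 → (16,17); next start ≥ 17 → (18,22); next start ≥ 22 → (22,23).
Selected: (0,1) (3,9) (9,13) (14,15) (16,17) (18,22) (22,23)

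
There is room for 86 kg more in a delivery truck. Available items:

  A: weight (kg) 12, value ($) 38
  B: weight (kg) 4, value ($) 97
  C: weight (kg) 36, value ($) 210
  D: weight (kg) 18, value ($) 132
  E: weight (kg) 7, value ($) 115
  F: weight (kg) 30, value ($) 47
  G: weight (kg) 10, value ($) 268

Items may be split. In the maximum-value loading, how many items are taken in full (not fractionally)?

5

Greedy by value/weight ratio, highest first.
Order: G (268/10=26.80) > B (97/4=24.25) > E (115/7=16.43) > D (132/18=7.33) > C (210/36=5.83) > A (38/12=3.17) > F (47/30=1.57)
Fill: take G (10 @ 268) → take B (4 @ 97) → take E (7 @ 115) → take D (18 @ 132) → take C (36 @ 210) → take 11/12 of A → 34.83; 86/86 used.
5 item(s) taken whole; one partial (take 11/12 of A).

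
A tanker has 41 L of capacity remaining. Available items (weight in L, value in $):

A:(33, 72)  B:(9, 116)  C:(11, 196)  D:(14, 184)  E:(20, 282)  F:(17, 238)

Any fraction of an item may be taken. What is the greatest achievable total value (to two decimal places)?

618.00

Sort by value per unit weight and fill in that order.
Ratios (sorted): C 17.82, E 14.10, F 14.00, D 13.14, B 12.89, A 2.18
take C (11 @ 196); take E (20 @ 282); take 10/17 of F → 140.00. Capacity used 41/41.
Total value = 618.00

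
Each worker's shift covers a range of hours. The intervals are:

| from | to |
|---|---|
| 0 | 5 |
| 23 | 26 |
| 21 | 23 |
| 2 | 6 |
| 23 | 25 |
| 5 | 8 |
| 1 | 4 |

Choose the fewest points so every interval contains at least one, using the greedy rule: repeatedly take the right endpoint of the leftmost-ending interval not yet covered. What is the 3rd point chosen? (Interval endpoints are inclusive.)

Sort by right endpoint; whenever an interval is uncovered, place a point at its right end.
By right end: [1,4]  [0,5]  [2,6]  [5,8]  [21,23]  [23,25]  [23,26]
[1,4] uncovered → point at 4; [5,8] uncovered → point at 8; [21,23] uncovered → point at 23.
Points: 4, 8, 23 (3 total).

23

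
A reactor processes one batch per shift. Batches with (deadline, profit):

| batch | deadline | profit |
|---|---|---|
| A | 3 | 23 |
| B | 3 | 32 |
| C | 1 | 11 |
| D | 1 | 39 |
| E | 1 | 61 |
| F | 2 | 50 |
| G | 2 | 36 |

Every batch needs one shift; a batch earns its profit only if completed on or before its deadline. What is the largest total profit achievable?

143

Profit order: E=61 F=50 D=39 G=36 B=32 A=23 C=11
Assign: E→slot 1, F→slot 2, D skipped, G skipped, B→slot 3, A skipped, C skipped.
Slots: [1:E] [2:F] [3:B]
Profit = 61 + 50 + 32 = 143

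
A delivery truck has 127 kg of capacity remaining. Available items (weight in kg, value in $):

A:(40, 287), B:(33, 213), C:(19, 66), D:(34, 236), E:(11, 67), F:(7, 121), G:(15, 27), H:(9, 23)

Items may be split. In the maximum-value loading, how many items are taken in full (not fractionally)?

5

Order: F (121/7=17.29) > A (287/40=7.17) > D (236/34=6.94) > B (213/33=6.45) > E (67/11=6.09) > C (66/19=3.47) > H (23/9=2.56) > G (27/15=1.80)
Fill: take F (7 @ 121) → take A (40 @ 287) → take D (34 @ 236) → take B (33 @ 213) → take E (11 @ 67) → take 2/19 of C → 6.95; 127/127 used.
5 item(s) taken whole; one partial (take 2/19 of C).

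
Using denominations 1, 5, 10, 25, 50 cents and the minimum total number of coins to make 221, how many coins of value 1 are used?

Use the largest denomination that fits, subtract, and repeat.
221 = 4×50 + 2×10 + 1×1
Count of 1: 1

1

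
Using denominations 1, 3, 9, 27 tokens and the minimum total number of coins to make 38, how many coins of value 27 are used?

Use the largest denomination that fits, subtract, and repeat.
38 − 1×27→11 − 1×9→2 − 2×1→0
Count of 27: 1

1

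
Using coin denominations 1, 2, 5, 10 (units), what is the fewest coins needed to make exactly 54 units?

Greedy: take as many of the largest coin as possible, then repeat with the remainder.
54 − 5×10→4 − 2×2→0
Total coins = 5 + 2 = 7

7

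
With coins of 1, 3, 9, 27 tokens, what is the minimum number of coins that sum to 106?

Greedy: take as many of the largest coin as possible, then repeat with the remainder.
106 = 3×27 + 2×9 + 2×3 + 1×1
Total coins = 3 + 2 + 2 + 1 = 8

8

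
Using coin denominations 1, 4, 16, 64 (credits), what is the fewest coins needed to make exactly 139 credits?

7

139 − 2×64→11 − 2×4→3 − 3×1→0
Total coins = 2 + 2 + 3 = 7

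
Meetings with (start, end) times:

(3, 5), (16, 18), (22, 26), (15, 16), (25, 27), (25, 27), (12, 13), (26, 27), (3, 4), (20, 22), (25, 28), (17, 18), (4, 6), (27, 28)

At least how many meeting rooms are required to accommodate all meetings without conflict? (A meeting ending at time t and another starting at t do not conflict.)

4

starts: [3, 3, 4, 12, 15, 16, 17, 20, 22, 25, 25, 25, 26, 27]
ends:   [4, 5, 6, 13, 16, 18, 18, 22, 26, 27, 27, 27, 28, 28]
s3→1 s3→2 e4→1 s4→2 e5→1 e6→0 s12→1 e13→0 s15→1 e16→0 s16→1 s17→2 e18→1 e18→0 s20→1 e22→0 s22→1 s25→2 s25→3 s25→4  — peak 4.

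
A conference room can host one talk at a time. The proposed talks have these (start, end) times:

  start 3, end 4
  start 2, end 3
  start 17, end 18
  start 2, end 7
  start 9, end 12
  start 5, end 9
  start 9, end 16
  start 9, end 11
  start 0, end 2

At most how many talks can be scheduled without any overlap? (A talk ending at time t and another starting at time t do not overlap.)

6

Sorted by end: (0,2)  (2,3)  (3,4)  (2,7)  (5,9)  (9,11)  (9,12)  (9,16)  (17,18)
take (0,2); take (2,3); take (3,4); skip (2,7); take (5,9); take (9,11); skip (9,12); take (17,18).
Selected 6 talks.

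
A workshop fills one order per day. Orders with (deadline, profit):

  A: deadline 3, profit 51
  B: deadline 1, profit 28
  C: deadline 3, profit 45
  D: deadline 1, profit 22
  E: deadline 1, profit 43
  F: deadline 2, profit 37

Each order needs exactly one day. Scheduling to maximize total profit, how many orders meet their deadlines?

Sort by profit descending; place each in the latest free slot ≤ its deadline.
By profit: A(d3,51), C(d3,45), E(d1,43), F(d2,37), B(d1,28), D(d1,22)
A→slot 3; C→slot 2; E→slot 1; F skipped; B skipped; D skipped.
3 of 6 scheduled.

3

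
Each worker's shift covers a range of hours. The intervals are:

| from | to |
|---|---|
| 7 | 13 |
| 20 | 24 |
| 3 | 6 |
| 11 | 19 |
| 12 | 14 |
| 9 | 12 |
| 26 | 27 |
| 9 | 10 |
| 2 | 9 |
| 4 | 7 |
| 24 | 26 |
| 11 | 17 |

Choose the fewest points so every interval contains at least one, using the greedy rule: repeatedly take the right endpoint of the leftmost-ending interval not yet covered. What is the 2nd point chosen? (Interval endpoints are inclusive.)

10

Process intervals by earliest right end; each time one isn't hit yet, stab at its right endpoint.
Sorted: [3,6] [4,7] [2,9] [9,10] [9,12] [7,13] [12,14] [11,17] [11,19] [20,24] [24,26] [26,27]
{[3,6],[4,7],[2,9]} hit by 6; {[9,10],[9,12],[7,13]} hit by 10; {[12,14],[11,17],[11,19]} hit by 14; {[20,24],[24,26]} hit by 24; {[26,27]} hit by 27.
Points: 6, 10, 14, 24, 27 (5 total).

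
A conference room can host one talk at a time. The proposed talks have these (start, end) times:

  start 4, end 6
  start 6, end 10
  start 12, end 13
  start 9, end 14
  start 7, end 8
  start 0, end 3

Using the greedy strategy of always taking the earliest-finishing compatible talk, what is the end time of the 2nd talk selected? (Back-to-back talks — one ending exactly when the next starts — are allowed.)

By end time: (0,3), (4,6), (7,8), (6,10), (12,13), (9,14).
Pick (0,3); next start ≥ 3 → (4,6); next start ≥ 6 → (7,8); next start ≥ 8 → (12,13).
Selected: (0,3) (4,6) (7,8) (12,13)

6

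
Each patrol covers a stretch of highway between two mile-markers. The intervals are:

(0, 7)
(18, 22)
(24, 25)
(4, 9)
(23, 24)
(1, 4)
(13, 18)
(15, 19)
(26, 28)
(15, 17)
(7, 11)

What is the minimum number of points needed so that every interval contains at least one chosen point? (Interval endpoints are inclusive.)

6

Sort by right endpoint; whenever an interval is uncovered, place a point at its right end.
Sorted: [1,4] [0,7] [4,9] [7,11] [15,17] [13,18] [15,19] [18,22] [23,24] [24,25] [26,28]
{[1,4],[0,7],[4,9]} hit by 4; {[7,11]} hit by 11; {[15,17],[13,18],[15,19]} hit by 17; {[18,22]} hit by 22; {[23,24],[24,25]} hit by 24; {[26,28]} hit by 28.
Points: 4, 11, 17, 22, 24, 28 (6 total).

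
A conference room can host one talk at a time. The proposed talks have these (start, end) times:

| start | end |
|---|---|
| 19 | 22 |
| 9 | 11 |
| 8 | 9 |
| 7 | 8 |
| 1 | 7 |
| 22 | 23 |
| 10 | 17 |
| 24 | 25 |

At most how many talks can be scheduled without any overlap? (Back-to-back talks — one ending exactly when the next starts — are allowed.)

Order by finish time; keep every interval that doesn't clash with the previous kept one.
By end time: (1,7), (7,8), (8,9), (9,11), (10,17), (19,22), (22,23), (24,25).
Pick (1,7); next start ≥ 7 → (7,8); next start ≥ 8 → (8,9); next start ≥ 9 → (9,11); next start ≥ 11 → (19,22); next start ≥ 22 → (22,23); next start ≥ 23 → (24,25).
Selected 7 talks.

7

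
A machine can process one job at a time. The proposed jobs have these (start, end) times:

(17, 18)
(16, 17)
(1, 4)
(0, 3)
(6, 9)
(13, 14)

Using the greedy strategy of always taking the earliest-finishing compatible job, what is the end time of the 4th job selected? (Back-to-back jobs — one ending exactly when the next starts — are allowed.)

17

By end time: (0,3), (1,4), (6,9), (13,14), (16,17), (17,18).
Pick (0,3); next start ≥ 3 → (6,9); next start ≥ 9 → (13,14); next start ≥ 14 → (16,17); next start ≥ 17 → (17,18).
Selected: (0,3) (6,9) (13,14) (16,17) (17,18)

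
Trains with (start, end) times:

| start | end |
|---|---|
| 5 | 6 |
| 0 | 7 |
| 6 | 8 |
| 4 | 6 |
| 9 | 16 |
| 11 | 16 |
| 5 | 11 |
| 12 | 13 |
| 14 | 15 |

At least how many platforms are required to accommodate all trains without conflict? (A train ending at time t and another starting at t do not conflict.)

starts: [0, 4, 5, 5, 6, 9, 11, 12, 14]
ends:   [6, 6, 7, 8, 11, 13, 15, 16, 16]
s0→1 s4→2 s5→3 s5→4  — peak 4.

4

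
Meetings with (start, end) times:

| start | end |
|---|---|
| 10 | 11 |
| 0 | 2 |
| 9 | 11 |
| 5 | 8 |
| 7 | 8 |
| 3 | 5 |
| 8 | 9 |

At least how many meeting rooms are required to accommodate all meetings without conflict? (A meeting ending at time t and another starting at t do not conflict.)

2

The answer is the maximum number of intervals overlapping at any instant.
Events (time:±→running): 0:+→1 2:-→0 3:+→1 5:-→0 5:+→1 7:+→2 … peak 2.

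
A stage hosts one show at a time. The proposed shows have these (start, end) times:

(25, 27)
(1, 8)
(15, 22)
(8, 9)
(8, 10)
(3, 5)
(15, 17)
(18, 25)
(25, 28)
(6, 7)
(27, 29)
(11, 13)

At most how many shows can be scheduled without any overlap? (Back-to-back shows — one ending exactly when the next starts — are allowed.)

8

Greedy by earliest finish: after sorting by end time, pick each interval compatible with the last pick.
Sorted by end: (3,5)  (6,7)  (1,8)  (8,9)  (8,10)  (11,13)  (15,17)  (15,22)  (18,25)  (25,27)  (25,28)  (27,29)
take (3,5); take (6,7); take (8,9); take (11,13); take (15,17); take (18,25); take (25,27); take (27,29).
Selected 8 shows.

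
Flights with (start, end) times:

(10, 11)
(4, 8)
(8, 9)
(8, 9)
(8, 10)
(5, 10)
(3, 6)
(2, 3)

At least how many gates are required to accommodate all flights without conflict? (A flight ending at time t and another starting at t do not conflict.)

4

The answer is the maximum number of intervals overlapping at any instant.
Events (time:±→running): 2:+→1 3:-→0 3:+→1 4:+→2 5:+→3 6:-→2 8:-→1 8:+→2 8:+→3 8:+→4 … peak 4.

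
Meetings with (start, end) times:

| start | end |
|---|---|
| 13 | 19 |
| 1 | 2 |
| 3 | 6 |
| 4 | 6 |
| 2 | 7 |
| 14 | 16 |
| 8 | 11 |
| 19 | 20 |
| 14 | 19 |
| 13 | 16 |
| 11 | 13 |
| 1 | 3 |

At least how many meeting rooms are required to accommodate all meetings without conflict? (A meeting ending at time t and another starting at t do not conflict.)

Count concurrent intervals with a sweep; the peak is the room count.
Events (time:±→running): 1:+→1 1:+→2 2:-→1 2:+→2 3:-→1 3:+→2 4:+→3 6:-→2 6:-→1 7:-→0 8:+→1 11:-→0 11:+→1 13:-→0 13:+→1 13:+→2 14:+→3 14:+→4 … peak 4.

4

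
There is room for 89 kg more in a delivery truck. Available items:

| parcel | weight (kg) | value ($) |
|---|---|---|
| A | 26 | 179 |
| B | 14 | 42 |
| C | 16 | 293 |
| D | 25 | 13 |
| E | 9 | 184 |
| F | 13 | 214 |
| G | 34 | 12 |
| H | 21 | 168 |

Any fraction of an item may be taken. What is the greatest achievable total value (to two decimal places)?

1050.00

Sort by value per unit weight and fill in that order.
Order: E (184/9=20.44) > C (293/16=18.31) > F (214/13=16.46) > H (168/21=8.00) > A (179/26=6.88) > B (42/14=3.00) > D (13/25=0.52) > G (12/34=0.35)
Fill: take E (9 @ 184) → take C (16 @ 293) → take F (13 @ 214) → take H (21 @ 168) → take A (26 @ 179) → take 4/14 of B → 12.00; 89/89 used.
Total value = 1050.00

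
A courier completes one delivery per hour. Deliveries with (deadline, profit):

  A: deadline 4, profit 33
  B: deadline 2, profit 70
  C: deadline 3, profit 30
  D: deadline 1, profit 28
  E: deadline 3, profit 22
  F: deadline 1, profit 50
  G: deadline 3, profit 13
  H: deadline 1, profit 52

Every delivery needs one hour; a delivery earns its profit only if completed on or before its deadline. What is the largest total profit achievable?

185

Take jobs in profit order; each goes to the latest open slot no later than its deadline.
Profit order: B=70 H=52 F=50 A=33 C=30 D=28 E=22 G=13
Assign: B→slot 2, H→slot 1, F skipped, A→slot 4, C→slot 3, D skipped, E skipped, G skipped.
Slots: [1:H] [2:B] [3:C] [4:A]
Profit = 52 + 70 + 30 + 33 = 185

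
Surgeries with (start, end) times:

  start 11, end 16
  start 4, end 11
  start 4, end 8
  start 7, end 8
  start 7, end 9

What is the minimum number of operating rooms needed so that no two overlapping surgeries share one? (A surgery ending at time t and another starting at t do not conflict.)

4

Count concurrent intervals with a sweep; the peak is the room count.
starts: [4, 4, 7, 7, 11]
ends:   [8, 8, 9, 11, 16]
s4→1 s4→2 s7→3 s7→4  — peak 4.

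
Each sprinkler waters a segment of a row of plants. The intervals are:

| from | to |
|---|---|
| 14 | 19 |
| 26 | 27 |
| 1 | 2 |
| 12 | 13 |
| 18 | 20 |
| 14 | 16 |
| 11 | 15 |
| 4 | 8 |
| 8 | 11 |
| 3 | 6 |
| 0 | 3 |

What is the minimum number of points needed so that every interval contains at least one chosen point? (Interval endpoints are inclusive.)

By right end: [1,2]  [0,3]  [3,6]  [4,8]  [8,11]  [12,13]  [11,15]  [14,16]  [14,19]  [18,20]  [26,27]
[1,2] uncovered → point at 2; [3,6] uncovered → point at 6; [8,11] uncovered → point at 11; [12,13] uncovered → point at 13; [14,16] uncovered → point at 16; [18,20] uncovered → point at 20; [26,27] uncovered → point at 27.
Points: 2, 6, 11, 13, 16, 20, 27 (7 total).

7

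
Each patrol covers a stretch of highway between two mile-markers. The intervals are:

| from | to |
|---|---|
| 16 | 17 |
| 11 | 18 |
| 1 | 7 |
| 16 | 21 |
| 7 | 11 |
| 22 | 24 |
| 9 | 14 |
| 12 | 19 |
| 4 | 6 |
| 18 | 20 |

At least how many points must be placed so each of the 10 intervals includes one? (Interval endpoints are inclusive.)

5

Sorted: [4,6] [1,7] [7,11] [9,14] [16,17] [11,18] [12,19] [18,20] [16,21] [22,24]
{[4,6],[1,7]} hit by 6; {[7,11],[9,14]} hit by 11; {[16,17],[11,18],[12,19]} hit by 17; {[18,20],[16,21]} hit by 20; {[22,24]} hit by 24.
Points: 6, 11, 17, 20, 24 (5 total).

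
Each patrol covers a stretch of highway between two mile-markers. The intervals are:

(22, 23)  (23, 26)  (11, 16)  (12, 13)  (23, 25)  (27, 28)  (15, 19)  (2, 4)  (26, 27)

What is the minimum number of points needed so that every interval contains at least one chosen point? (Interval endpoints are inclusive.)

5

Sort by right endpoint; whenever an interval is uncovered, place a point at its right end.
By right end: [2,4]  [12,13]  [11,16]  [15,19]  [22,23]  [23,25]  [23,26]  [26,27]  [27,28]
[2,4] uncovered → point at 4; [12,13] uncovered → point at 13; [15,19] uncovered → point at 19; [22,23] uncovered → point at 23; [26,27] uncovered → point at 27.
Points: 4, 13, 19, 23, 27 (5 total).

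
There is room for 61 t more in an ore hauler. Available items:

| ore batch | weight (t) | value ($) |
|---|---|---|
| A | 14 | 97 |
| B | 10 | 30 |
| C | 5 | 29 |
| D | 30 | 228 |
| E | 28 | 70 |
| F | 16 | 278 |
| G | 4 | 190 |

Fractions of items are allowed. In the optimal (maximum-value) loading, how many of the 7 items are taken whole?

Sort by value per unit weight and fill in that order.
Order: G (190/4=47.50) > F (278/16=17.38) > D (228/30=7.60) > A (97/14=6.93) > C (29/5=5.80) > B (30/10=3.00) > E (70/28=2.50)
Fill: take G (4 @ 190) → take F (16 @ 278) → take D (30 @ 228) → take 11/14 of A → 76.21; 61/61 used.
3 item(s) taken whole; one partial (take 11/14 of A).

3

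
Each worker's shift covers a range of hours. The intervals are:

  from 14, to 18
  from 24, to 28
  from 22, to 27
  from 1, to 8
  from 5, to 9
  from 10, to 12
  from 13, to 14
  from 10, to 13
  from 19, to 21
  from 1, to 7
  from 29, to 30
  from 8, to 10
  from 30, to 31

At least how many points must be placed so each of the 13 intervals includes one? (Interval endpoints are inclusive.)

Sort by right endpoint; whenever an interval is uncovered, place a point at its right end.
By right end: [1,7]  [1,8]  [5,9]  [8,10]  [10,12]  [10,13]  [13,14]  [14,18]  [19,21]  [22,27]  [24,28]  [29,30]  [30,31]
[1,7] uncovered → point at 7; [8,10] uncovered → point at 10; [13,14] uncovered → point at 14; [19,21] uncovered → point at 21; [22,27] uncovered → point at 27; [29,30] uncovered → point at 30.
Points: 7, 10, 14, 21, 27, 30 (6 total).

6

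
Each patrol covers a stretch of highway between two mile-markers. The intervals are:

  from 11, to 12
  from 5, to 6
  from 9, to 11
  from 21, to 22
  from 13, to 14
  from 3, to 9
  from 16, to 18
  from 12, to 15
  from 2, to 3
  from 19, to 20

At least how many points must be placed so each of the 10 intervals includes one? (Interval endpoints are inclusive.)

Sort by right endpoint; whenever an interval is uncovered, place a point at its right end.
Sorted: [2,3] [5,6] [3,9] [9,11] [11,12] [13,14] [12,15] [16,18] [19,20] [21,22]
{[2,3]} hit by 3; {[5,6],[3,9]} hit by 6; {[9,11],[11,12]} hit by 11; {[13,14],[12,15]} hit by 14; {[16,18]} hit by 18; {[19,20]} hit by 20; {[21,22]} hit by 22.
Points: 3, 6, 11, 14, 18, 20, 22 (7 total).

7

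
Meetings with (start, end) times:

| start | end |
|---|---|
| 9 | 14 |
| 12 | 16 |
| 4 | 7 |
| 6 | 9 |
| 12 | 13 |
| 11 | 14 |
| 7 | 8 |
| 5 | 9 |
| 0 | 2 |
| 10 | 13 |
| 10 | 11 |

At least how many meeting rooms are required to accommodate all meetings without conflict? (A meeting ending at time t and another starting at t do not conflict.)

The answer is the maximum number of intervals overlapping at any instant.
Events (time:±→running): 0:+→1 2:-→0 4:+→1 5:+→2 6:+→3 7:-→2 7:+→3 8:-→2 9:-→1 9:-→0 9:+→1 10:+→2 10:+→3 11:-→2 11:+→3 12:+→4 12:+→5 … peak 5.

5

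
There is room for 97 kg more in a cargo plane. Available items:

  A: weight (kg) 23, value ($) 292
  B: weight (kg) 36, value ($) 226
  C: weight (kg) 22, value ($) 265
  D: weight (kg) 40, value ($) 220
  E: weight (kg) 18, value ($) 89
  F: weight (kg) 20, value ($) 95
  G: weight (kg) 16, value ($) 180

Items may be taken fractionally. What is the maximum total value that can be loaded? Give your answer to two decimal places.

Sort by value per unit weight and fill in that order.
Order: A (292/23=12.70) > C (265/22=12.05) > G (180/16=11.25) > B (226/36=6.28) > D (220/40=5.50) > E (89/18=4.94) > F (95/20=4.75)
Fill: take A (23 @ 292) → take C (22 @ 265) → take G (16 @ 180) → take B (36 @ 226); 97/97 used.
Total value = 963.00

963.00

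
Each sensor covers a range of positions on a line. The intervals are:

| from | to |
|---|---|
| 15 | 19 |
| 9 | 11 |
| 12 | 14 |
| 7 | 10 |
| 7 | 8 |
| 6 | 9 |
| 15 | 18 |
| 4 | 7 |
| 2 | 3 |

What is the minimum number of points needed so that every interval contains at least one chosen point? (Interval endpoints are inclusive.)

Sorted: [2,3] [4,7] [7,8] [6,9] [7,10] [9,11] [12,14] [15,18] [15,19]
{[2,3]} hit by 3; {[4,7],[7,8],[6,9],[7,10]} hit by 7; {[9,11]} hit by 11; {[12,14]} hit by 14; {[15,18],[15,19]} hit by 18.
Points: 3, 7, 11, 14, 18 (5 total).

5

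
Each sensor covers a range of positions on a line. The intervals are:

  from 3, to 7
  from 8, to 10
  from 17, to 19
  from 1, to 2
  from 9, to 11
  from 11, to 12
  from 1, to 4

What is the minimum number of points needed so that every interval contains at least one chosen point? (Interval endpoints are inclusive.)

Process intervals by earliest right end; each time one isn't hit yet, stab at its right endpoint.
By right end: [1,2]  [1,4]  [3,7]  [8,10]  [9,11]  [11,12]  [17,19]
[1,2] uncovered → point at 2; [3,7] uncovered → point at 7; [8,10] uncovered → point at 10; [11,12] uncovered → point at 12; [17,19] uncovered → point at 19.
Points: 2, 7, 10, 12, 19 (5 total).

5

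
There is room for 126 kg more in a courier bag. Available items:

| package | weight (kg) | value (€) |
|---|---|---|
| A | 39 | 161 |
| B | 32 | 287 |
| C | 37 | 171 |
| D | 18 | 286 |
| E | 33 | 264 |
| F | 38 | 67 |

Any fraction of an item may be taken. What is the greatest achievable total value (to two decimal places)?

Sort by value per unit weight and fill in that order.
Ratios (sorted): D 15.89, B 8.97, E 8.00, C 4.62, A 4.13, F 1.76
take D (18 @ 286); take B (32 @ 287); take E (33 @ 264); take C (37 @ 171); take 6/39 of A → 24.77. Capacity used 126/126.
Total value = 1032.77

1032.77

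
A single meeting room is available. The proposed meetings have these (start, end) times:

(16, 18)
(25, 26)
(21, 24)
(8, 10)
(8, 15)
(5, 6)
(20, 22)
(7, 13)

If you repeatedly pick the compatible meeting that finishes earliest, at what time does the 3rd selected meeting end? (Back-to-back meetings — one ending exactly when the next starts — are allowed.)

Sort by end time and greedily take each interval whose start is ≥ the last chosen end.
Sorted by end: (5,6)  (8,10)  (7,13)  (8,15)  (16,18)  (20,22)  (21,24)  (25,26)
take (5,6); take (8,10); take (16,18); take (20,22); take (25,26).
Selected: (5,6) (8,10) (16,18) (20,22) (25,26)

18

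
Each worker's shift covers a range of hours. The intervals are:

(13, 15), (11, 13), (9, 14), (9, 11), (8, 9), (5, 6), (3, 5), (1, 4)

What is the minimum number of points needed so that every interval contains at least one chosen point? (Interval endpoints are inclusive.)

Sort by right endpoint; whenever an interval is uncovered, place a point at its right end.
Sorted: [1,4] [3,5] [5,6] [8,9] [9,11] [11,13] [9,14] [13,15]
{[1,4],[3,5]} hit by 4; {[5,6]} hit by 6; {[8,9],[9,11]} hit by 9; {[11,13],[9,14],[13,15]} hit by 13.
Points: 4, 6, 9, 13 (4 total).

4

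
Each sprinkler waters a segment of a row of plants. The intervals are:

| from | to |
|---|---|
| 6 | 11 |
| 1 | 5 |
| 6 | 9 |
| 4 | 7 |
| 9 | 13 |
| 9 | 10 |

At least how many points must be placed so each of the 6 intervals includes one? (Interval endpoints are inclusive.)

Sorted: [1,5] [4,7] [6,9] [9,10] [6,11] [9,13]
{[1,5],[4,7]} hit by 5; {[6,9],[9,10],[6,11],[9,13]} hit by 9.
Points: 5, 9 (2 total).

2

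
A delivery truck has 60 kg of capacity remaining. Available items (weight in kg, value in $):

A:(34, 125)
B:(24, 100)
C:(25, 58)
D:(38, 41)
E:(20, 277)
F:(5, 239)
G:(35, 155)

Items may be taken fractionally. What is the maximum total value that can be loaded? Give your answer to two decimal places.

Ratios (sorted): F 47.80, E 13.85, G 4.43, B 4.17, A 3.68, C 2.32, D 1.08
take F (5 @ 239); take E (20 @ 277); take G (35 @ 155). Capacity used 60/60.
Total value = 671.00

671.00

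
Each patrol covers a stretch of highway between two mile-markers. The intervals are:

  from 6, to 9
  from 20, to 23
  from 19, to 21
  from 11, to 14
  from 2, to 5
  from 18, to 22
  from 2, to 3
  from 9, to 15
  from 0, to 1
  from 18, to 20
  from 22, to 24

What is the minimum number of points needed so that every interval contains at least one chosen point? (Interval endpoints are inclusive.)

6

Process intervals by earliest right end; each time one isn't hit yet, stab at its right endpoint.
Sorted: [0,1] [2,3] [2,5] [6,9] [11,14] [9,15] [18,20] [19,21] [18,22] [20,23] [22,24]
{[0,1]} hit by 1; {[2,3],[2,5]} hit by 3; {[6,9]} hit by 9; {[11,14],[9,15]} hit by 14; {[18,20],[19,21],[18,22],[20,23]} hit by 20; {[22,24]} hit by 24.
Points: 1, 3, 9, 14, 20, 24 (6 total).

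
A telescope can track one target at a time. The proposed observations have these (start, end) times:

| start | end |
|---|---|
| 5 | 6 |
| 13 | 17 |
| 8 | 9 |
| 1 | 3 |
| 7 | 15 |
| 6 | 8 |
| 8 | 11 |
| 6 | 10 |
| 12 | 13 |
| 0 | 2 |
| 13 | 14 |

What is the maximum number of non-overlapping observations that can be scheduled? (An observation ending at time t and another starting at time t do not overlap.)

6

Sorted by end: (0,2)  (1,3)  (5,6)  (6,8)  (8,9)  (6,10)  (8,11)  (12,13)  (13,14)  (7,15)  (13,17)
take (0,2); take (5,6); take (6,8); take (8,9); take (12,13); take (13,14).
Selected 6 observations.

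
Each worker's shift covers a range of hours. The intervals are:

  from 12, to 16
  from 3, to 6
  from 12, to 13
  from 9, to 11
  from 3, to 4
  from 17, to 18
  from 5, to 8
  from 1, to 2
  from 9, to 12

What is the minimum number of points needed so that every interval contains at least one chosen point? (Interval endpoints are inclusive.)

6

Sorted: [1,2] [3,4] [3,6] [5,8] [9,11] [9,12] [12,13] [12,16] [17,18]
{[1,2]} hit by 2; {[3,4],[3,6]} hit by 4; {[5,8]} hit by 8; {[9,11],[9,12]} hit by 11; {[12,13],[12,16]} hit by 13; {[17,18]} hit by 18.
Points: 2, 4, 8, 11, 13, 18 (6 total).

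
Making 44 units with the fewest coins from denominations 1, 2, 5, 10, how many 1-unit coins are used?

Greedy: take as many of the largest coin as possible, then repeat with the remainder.
44 − 4×10→4 − 2×2→0
Count of 1: 0

0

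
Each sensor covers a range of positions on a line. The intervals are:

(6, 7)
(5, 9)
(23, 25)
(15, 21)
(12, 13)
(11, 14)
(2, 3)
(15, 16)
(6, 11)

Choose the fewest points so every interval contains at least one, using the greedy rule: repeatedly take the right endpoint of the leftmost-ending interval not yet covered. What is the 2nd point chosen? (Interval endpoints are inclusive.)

Sort by right endpoint; whenever an interval is uncovered, place a point at its right end.
Sorted: [2,3] [6,7] [5,9] [6,11] [12,13] [11,14] [15,16] [15,21] [23,25]
{[2,3]} hit by 3; {[6,7],[5,9],[6,11]} hit by 7; {[12,13],[11,14]} hit by 13; {[15,16],[15,21]} hit by 16; {[23,25]} hit by 25.
Points: 3, 7, 13, 16, 25 (5 total).

7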